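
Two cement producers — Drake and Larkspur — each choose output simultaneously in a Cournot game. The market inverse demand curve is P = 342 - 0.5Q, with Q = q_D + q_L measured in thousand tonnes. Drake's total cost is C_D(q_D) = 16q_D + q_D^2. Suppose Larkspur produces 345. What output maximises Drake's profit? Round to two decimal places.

With the rival's output fixed at 345, Drake's profit is π_D = (342 - (1/2)·345 - (1/2)q_D)q_D - (16q_D + q_D²) = (339/2 - (1/2)q_D)q_D - (16q_D + q_D²).
∂π_D/∂q_D = 307/2 - 3q_D = 0, so q_D = 307/6.

51.17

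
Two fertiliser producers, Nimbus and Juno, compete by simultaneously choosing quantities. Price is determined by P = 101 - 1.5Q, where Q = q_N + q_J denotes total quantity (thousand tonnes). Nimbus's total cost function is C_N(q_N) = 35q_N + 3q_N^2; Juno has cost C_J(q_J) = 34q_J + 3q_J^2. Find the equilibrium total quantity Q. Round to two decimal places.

Nimbus's profit: π_N = (101 - 1.5Q)q_N - (35q_N + 3q_N²). Setting ∂π_N/∂q_N = 0: 66 - 9q_N - (3/2)(q_J) = 0.
Juno's first-order condition: 67 - 9q_J - (3/2)(q_N) = 0.
Rearranging gives the reaction functions q_N = (66 - (3/2)q_J)/9 and q_J = (67 - (3/2)q_N)/9.
Solving the pair: q_N = 94/15, q_J = 32/5.
Total output Q = 94/15 + 32/5 = 38/3.

12.67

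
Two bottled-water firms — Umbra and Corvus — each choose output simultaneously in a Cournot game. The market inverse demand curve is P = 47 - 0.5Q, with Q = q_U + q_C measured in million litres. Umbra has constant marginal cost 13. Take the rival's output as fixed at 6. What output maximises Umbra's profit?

With the rival's output fixed at 6, Umbra's profit is π_U = (47 - (1/2)·6 - (1/2)q_U)q_U - (13q_U) = (44 - (1/2)q_U)q_U - (13q_U).
∂π_U/∂q_U = 31 - q_U = 0, so q_U = 31.

31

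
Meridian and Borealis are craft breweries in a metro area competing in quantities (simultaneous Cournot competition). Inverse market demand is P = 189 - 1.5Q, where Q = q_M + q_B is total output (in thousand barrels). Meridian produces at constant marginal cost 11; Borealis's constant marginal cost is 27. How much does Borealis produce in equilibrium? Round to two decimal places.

Meridian's profit: π_M = (189 - 1.5Q)q_M - (11q_M). Setting ∂π_M/∂q_M = 0: 178 - 3q_M - (3/2)(q_B) = 0.
Borealis's profit: π_B = (189 - 1.5Q)q_B - (27q_B). Setting ∂π_B/∂q_B = 0: 162 - 3q_B - (3/2)(q_M) = 0.
Rearranging gives the reaction functions q_M = (178 - (3/2)q_B)/3 and q_B = (162 - (3/2)q_M)/3.
Substituting one into the other gives q_M = 388/9 and q_B = 292/9.

32.44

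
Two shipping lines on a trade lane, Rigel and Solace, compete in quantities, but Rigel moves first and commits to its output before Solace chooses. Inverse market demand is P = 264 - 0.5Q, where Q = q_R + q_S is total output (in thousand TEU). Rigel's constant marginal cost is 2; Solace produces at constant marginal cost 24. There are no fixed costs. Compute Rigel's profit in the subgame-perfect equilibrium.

20164

The follower Solace best-responds to any q_R: π_S = (264 - 0.5Q)q_S - 24q_S.
Follower FOC: 240 - (1/2)q_R - q_S = 0, so q_S(q_R) = (240 - (1/2)q_R).
The leader anticipates this reaction. Substituting into P = 264 - 0.5Q gives P = 144 - (1/4)q_R, so π_R = (144 - (1/4)q_R)q_R - 2q_R.
The leader's first-order condition 142 - (1/2)q_R = 0 yields q_R = 284.
Then q_S = (240 - (1/2)·284) = 98.
Price P = 264 - (1/2)·382 = 73.
Rigel's profit: (73 - 2)·284 = 20164.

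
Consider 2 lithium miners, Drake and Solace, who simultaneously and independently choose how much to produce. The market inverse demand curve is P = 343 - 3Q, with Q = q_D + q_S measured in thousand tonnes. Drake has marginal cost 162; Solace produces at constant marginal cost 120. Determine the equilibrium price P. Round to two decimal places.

Drake's profit: π_D = (343 - 3Q)q_D - (162q_D). Setting ∂π_D/∂q_D = 0: 181 - 6q_D - 3(q_S) = 0.
Solace's first-order condition: 223 - 6q_S - 3(q_D) = 0.
Best responses: q_D = (181 - 3q_S)/6, q_S = (223 - 3q_D)/6.
Substituting one into the other gives q_D = 139/9 and q_S = 265/9.
Total output Q = 404/9, so price P = 343 - 3·(404/9) = 625/3.

208.33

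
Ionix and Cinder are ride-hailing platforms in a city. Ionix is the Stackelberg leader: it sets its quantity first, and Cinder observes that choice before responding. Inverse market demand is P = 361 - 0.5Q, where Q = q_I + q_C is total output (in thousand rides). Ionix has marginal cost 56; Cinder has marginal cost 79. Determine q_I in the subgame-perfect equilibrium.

Solve by backward induction. Given q_I, the follower Cinder maximises π_C = (361 - (1/2)q_I - (1/2)q_C)q_C - 79q_C.
Follower FOC: 282 - (1/2)q_I - q_C = 0, so q_C(q_I) = (282 - (1/2)q_I).
The leader anticipates this reaction. Substituting into P = 361 - 0.5Q gives P = 220 - (1/4)q_I, so π_I = (220 - (1/4)q_I)q_I - 56q_I.
The leader's first-order condition 164 - (1/2)q_I = 0 yields q_I = 328.
Then q_C = (282 - (1/2)·328) = 118.

328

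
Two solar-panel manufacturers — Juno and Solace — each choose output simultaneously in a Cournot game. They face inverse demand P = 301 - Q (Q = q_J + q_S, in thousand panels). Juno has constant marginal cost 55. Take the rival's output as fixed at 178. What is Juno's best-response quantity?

With the rival's output fixed at 178, Juno's profit is π_J = (301 - 178 - q_J)q_J - (55q_J) = (123 - q_J)q_J - (55q_J).
∂π_J/∂q_J = 68 - 2q_J = 0, so q_J = 34.

34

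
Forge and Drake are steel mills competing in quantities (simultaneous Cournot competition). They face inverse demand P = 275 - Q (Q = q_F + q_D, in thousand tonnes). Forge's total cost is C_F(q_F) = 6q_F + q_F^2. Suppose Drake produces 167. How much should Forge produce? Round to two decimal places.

With the rival's output fixed at 167, Forge's profit is π_F = (275 - 167 - q_F)q_F - (6q_F + q_F²) = (108 - q_F)q_F - (6q_F + q_F²).
∂π_F/∂q_F = 102 - 4q_F = 0, so q_F = 51/2.

25.50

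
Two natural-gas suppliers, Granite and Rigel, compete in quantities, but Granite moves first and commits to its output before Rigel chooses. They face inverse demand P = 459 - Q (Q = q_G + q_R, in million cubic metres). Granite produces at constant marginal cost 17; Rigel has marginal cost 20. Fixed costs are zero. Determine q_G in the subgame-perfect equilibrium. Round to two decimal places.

222.50

Solve by backward induction. Given q_G, the follower Rigel maximises π_R = (459 - q_G - q_R)q_R - 20q_R.
∂π_R/∂q_R = 439 - q_G - 2q_R = 0 gives the reaction function q_R = (439 - q_G)/2.
Granite substitutes q_R(q_G) into its own profit: π_G = q_G(459 - q_G - (439 - q_G)/2) - 17q_G = (479/2 - (1/2)q_G)q_G - 17q_G.
Leader FOC: 445/2 - q_G = 0, so q_G = 445/2.
Then q_R = (439 - 445/2)/2 = 433/4.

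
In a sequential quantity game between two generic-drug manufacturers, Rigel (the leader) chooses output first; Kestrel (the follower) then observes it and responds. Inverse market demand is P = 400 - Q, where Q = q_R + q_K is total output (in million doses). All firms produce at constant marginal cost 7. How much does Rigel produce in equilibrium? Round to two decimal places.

196.50

Solve by backward induction. Given q_R, the follower Kestrel maximises π_K = (400 - q_R - q_K)q_K - 7q_K.
Setting the follower's marginal profit to zero, 393 - q_R - 2q_K = 0, i.e. q_K = (393 - q_R)/2.
Rigel substitutes q_K(q_R) into its own profit: π_R = q_R(400 - q_R - (393 - q_R)/2) - 7q_R = (407/2 - (1/2)q_R)q_R - 7q_R.
The leader's first-order condition 393/2 - q_R = 0 yields q_R = 393/2.
Then q_K = (393 - 393/2)/2 = 393/4.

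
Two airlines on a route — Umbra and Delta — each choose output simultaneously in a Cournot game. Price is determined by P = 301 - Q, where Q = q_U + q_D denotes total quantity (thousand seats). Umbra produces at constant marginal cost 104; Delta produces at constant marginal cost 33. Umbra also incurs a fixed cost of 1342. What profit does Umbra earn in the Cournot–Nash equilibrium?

Umbra's profit: π_U = (301 - Q)q_U - (104q_U). Setting ∂π_U/∂q_U = 0: 197 - 2q_U - (q_D) = 0.
Delta's profit: π_D = (301 - Q)q_D - (33q_D). Setting ∂π_D/∂q_D = 0: 268 - 2q_D - (q_U) = 0.
So q_U = (197 - q_D)/2 and q_D = (268 - q_U)/2.
Substituting one into the other gives q_U = 42 and q_D = 113.
Price P = 301 - 155 = 146.
Umbra's profit: (146 - 104)·42 - 1342 = 422.

422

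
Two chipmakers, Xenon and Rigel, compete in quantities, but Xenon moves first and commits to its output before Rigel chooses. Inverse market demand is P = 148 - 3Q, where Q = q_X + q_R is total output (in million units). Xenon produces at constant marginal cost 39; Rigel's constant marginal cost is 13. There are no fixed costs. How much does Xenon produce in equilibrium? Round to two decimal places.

13.83

Solve by backward induction. Given q_X, the follower Rigel maximises π_R = (148 - 3q_X - 3q_R)q_R - 13q_R.
Setting the follower's marginal profit to zero, 135 - 3q_X - 6q_R = 0, i.e. q_R = (135 - 3q_X)/6.
The leader anticipates this reaction. Substituting into P = 148 - 3Q gives P = 161/2 - (3/2)q_X, so π_X = (161/2 - (3/2)q_X)q_X - 39q_X.
Maximising: ∂π_X/∂q_X = 83/2 - 3q_X = 0, giving q_X = 83/6.
Then q_R = (135 - 3·(83/6))/6 = 187/12.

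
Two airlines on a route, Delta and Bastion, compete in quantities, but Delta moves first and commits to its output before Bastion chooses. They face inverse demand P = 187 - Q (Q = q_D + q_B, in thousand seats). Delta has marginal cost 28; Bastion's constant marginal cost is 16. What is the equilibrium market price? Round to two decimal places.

Solve by backward induction. Given q_D, the follower Bastion maximises π_B = (187 - q_D - q_B)q_B - 16q_B.
Setting the follower's marginal profit to zero, 171 - q_D - 2q_B = 0, i.e. q_B = (171 - q_D)/2.
Delta substitutes q_B(q_D) into its own profit: π_D = q_D(187 - q_D - (171 - q_D)/2) - 28q_D = (203/2 - (1/2)q_D)q_D - 28q_D.
The leader's first-order condition 147/2 - q_D = 0 yields q_D = 147/2.
Then q_B = (171 - 147/2)/2 = 195/4.
Total output Q = 489/4, so price P = 187 - 489/4 = 259/4.

64.75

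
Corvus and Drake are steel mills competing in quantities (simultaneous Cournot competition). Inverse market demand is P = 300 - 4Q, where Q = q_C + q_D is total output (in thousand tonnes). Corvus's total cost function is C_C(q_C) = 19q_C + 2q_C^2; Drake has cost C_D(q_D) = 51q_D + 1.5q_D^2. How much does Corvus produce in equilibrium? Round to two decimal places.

18.06

Corvus's profit: π_C = (300 - 4Q)q_C - (19q_C + 2q_C²). Setting ∂π_C/∂q_C = 0: 281 - 12q_C - 4(q_D) = 0.
Drake's profit: π_D = (300 - 4Q)q_D - (51q_D + (3/2)q_D²). Setting ∂π_D/∂q_D = 0: 249 - 11q_D - 4(q_C) = 0.
So q_C = (281 - 4q_D)/12 and q_D = (249 - 4q_C)/11.
Solving the pair: q_C = 18.0603, q_D = 466/29.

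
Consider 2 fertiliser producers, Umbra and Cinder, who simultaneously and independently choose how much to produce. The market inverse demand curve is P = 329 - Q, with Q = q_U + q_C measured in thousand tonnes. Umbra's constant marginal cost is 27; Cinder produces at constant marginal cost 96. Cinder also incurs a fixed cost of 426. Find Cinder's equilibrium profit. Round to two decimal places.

2562.44

Umbra's profit: π_U = (329 - Q)q_U - (27q_U). Setting ∂π_U/∂q_U = 0: 302 - 2q_U - (q_C) = 0.
Cinder's profit: π_C = (329 - Q)q_C - (96q_C). Setting ∂π_C/∂q_C = 0: 233 - 2q_C - (q_U) = 0.
So q_U = (302 - q_C)/2 and q_C = (233 - q_U)/2.
Substituting one into the other gives q_U = 371/3 and q_C = 164/3.
Price P = 329 - 535/3 = 452/3.
Cinder's profit: (452/3 - 96)·(164/3) - 426 = 2562.4444.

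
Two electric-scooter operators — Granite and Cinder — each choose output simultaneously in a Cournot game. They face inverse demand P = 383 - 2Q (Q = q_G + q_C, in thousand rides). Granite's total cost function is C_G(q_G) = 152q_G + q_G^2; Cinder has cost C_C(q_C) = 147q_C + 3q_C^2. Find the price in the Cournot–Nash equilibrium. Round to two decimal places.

Granite's profit: π_G = (383 - 2Q)q_G - (152q_G + q_G²). Setting ∂π_G/∂q_G = 0: 231 - 6q_G - 2(q_C) = 0.
Cinder's first-order condition: 236 - 10q_C - 2(q_G) = 0.
Rearranging gives the reaction functions q_G = (231 - 2q_C)/6 and q_C = (236 - 2q_G)/10.
Solving the pair: q_G = 919/28, q_C = 477/28.
Total output Q = 349/7, so price P = 383 - 2·(349/7) = 1983/7.

283.29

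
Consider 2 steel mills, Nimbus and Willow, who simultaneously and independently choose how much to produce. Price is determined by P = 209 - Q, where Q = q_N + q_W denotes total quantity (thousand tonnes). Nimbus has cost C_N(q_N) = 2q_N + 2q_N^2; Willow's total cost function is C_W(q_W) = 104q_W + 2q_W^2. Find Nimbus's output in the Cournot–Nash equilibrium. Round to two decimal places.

Nimbus's profit: π_N = (209 - Q)q_N - (2q_N + 2q_N²). Setting ∂π_N/∂q_N = 0: 207 - 6q_N - (q_W) = 0.
Willow's profit: π_W = (209 - Q)q_W - (104q_W + 2q_W²). Setting ∂π_W/∂q_W = 0: 105 - 6q_W - (q_N) = 0.
Rearranging gives the reaction functions q_N = (207 - q_W)/6 and q_W = (105 - q_N)/6.
Solving the pair: q_N = 1137/35, q_W = 423/35.

32.49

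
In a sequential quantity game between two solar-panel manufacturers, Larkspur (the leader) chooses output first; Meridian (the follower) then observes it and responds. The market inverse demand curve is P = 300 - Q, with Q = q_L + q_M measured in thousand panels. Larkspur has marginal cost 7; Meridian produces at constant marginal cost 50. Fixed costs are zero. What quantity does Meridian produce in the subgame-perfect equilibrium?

Solve by backward induction. Given q_L, the follower Meridian maximises π_M = (300 - q_L - q_M)q_M - 50q_M.
Setting the follower's marginal profit to zero, 250 - q_L - 2q_M = 0, i.e. q_M = (250 - q_L)/2.
The leader anticipates this reaction. Substituting into P = 300 - Q gives P = 175 - (1/2)q_L, so π_L = (175 - (1/2)q_L)q_L - 7q_L.
Maximising: ∂π_L/∂q_L = 168 - q_L = 0, giving q_L = 168.
Then q_M = (250 - 168)/2 = 41.

41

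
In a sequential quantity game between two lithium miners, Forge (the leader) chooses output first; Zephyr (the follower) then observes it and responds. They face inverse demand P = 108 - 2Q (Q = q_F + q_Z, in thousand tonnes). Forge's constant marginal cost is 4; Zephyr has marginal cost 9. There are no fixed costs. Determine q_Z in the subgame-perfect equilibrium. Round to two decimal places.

11.13

The follower Zephyr best-responds to any q_F: π_Z = (108 - 2Q)q_Z - 9q_Z.
Setting the follower's marginal profit to zero, 99 - 2q_F - 4q_Z = 0, i.e. q_Z = (99 - 2q_F)/4.
The leader anticipates this reaction. Substituting into P = 108 - 2Q gives P = 117/2 - q_F, so π_F = (117/2 - q_F)q_F - 4q_F.
The leader's first-order condition 109/2 - 2q_F = 0 yields q_F = 109/4.
Then q_Z = (99 - 2·(109/4))/4 = 89/8.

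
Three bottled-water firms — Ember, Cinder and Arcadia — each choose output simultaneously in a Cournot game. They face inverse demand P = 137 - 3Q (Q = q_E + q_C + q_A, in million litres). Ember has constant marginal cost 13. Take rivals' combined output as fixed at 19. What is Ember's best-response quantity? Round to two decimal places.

11.17

With rivals' combined output fixed at 19, Ember's profit is π_E = (137 - 3·19 - 3q_E)q_E - (13q_E) = (80 - 3q_E)q_E - (13q_E).
∂π_E/∂q_E = 67 - 6q_E = 0, so q_E = 67/6.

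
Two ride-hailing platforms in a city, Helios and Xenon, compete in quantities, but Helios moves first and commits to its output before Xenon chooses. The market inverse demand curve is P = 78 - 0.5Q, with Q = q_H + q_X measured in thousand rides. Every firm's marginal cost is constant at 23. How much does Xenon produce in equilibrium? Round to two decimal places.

27.50

The follower Xenon best-responds to any q_H: π_X = (78 - 0.5Q)q_X - 23q_X.
Setting the follower's marginal profit to zero, 55 - (1/2)q_H - q_X = 0, i.e. q_X = (55 - (1/2)q_H).
Helios substitutes q_X(q_H) into its own profit: π_H = q_H(78 - (1/2)q_H - (55 - (1/2)q_H)/2) - 23q_H = (101/2 - (1/4)q_H)q_H - 23q_H.
Maximising: ∂π_H/∂q_H = 55/2 - (1/2)q_H = 0, giving q_H = 55.
Then q_X = (55 - (1/2)·55) = 55/2.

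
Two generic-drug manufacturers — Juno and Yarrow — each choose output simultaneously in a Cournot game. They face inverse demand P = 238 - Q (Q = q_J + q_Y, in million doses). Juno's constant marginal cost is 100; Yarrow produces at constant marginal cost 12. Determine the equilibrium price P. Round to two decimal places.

116.67

Juno's profit: π_J = (238 - Q)q_J - (100q_J). Setting ∂π_J/∂q_J = 0: 138 - 2q_J - (q_Y) = 0.
Yarrow's profit: π_Y = (238 - Q)q_Y - (12q_Y). Setting ∂π_Y/∂q_Y = 0: 226 - 2q_Y - (q_J) = 0.
So q_J = (138 - q_Y)/2 and q_Y = (226 - q_J)/2.
Substituting one into the other gives q_J = 50/3 and q_Y = 314/3.
Total output Q = 364/3, so price P = 238 - 364/3 = 350/3.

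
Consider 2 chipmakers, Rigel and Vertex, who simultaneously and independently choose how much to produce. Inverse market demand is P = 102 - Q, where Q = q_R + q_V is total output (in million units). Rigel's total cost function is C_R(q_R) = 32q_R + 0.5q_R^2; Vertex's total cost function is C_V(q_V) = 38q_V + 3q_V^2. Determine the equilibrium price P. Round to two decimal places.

Rigel's profit: π_R = (102 - Q)q_R - (32q_R + (1/2)q_R²). Setting ∂π_R/∂q_R = 0: 70 - 3q_R - (q_V) = 0.
Vertex's profit: π_V = (102 - Q)q_V - (38q_V + 3q_V²). Setting ∂π_V/∂q_V = 0: 64 - 8q_V - (q_R) = 0.
So q_R = (70 - q_V)/3 and q_V = (64 - q_R)/8.
Solving the pair: q_R = 496/23, q_V = 122/23.
Total output Q = 618/23, so price P = 102 - 618/23 = 1728/23.

75.13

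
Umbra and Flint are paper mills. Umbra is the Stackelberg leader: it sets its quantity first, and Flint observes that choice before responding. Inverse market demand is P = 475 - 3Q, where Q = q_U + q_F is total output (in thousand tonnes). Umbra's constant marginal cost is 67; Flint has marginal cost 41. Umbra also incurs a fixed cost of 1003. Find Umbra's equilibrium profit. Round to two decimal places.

5077.17

The follower Flint best-responds to any q_U: π_F = (475 - 3Q)q_F - 41q_F.
Setting the follower's marginal profit to zero, 434 - 3q_U - 6q_F = 0, i.e. q_F = (434 - 3q_U)/6.
The leader anticipates this reaction. Substituting into P = 475 - 3Q gives P = 258 - (3/2)q_U, so π_U = (258 - (3/2)q_U)q_U - 67q_U.
Leader FOC: 191 - 3q_U = 0, so q_U = 191/3.
Then q_F = (434 - 3·(191/3))/6 = 81/2.
Price P = 475 - 3·(625/6) = 325/2.
Umbra's profit: (325/2 - 67)·(191/3) - 1003 = 5077.1667.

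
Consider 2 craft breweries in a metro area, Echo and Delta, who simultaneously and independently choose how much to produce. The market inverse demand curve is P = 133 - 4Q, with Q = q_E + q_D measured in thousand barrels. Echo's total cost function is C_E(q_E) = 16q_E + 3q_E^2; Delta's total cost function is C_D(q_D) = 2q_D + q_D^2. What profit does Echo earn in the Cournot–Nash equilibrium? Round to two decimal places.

Echo's profit: π_E = (133 - 4Q)q_E - (16q_E + 3q_E²). Setting ∂π_E/∂q_E = 0: 117 - 14q_E - 4(q_D) = 0.
Delta's first-order condition: 131 - 10q_D - 4(q_E) = 0.
Best responses: q_E = (117 - 4q_D)/14, q_D = (131 - 4q_E)/10.
Substituting one into the other gives q_E = 323/62 and q_D = 683/62.
Price P = 133 - 4·(503/31) = 68.0968.
Echo's profit: 68.0968·(323/62) - 16·(323/62) - 3(323/62)² = 189.9852.

189.99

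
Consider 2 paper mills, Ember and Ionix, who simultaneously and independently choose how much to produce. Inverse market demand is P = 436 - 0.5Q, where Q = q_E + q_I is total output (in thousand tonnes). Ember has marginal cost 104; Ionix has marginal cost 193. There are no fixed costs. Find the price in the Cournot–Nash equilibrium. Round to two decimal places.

244.33

Ember's profit: π_E = (436 - 0.5Q)q_E - (104q_E). Setting ∂π_E/∂q_E = 0: 332 - q_E - (1/2)(q_I) = 0.
Ionix's profit: π_I = (436 - 0.5Q)q_I - (193q_I). Setting ∂π_I/∂q_I = 0: 243 - q_I - (1/2)(q_E) = 0.
So q_E = (332 - (1/2)q_I) and q_I = (243 - (1/2)q_E).
Solving the pair: q_E = 842/3, q_I = 308/3.
Total output Q = 1150/3, so price P = 436 - (1/2)·(1150/3) = 733/3.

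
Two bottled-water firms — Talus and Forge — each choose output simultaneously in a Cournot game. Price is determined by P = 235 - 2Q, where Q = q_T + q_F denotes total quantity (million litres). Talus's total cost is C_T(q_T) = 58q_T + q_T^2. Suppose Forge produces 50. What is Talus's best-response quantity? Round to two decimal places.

With the rival's output fixed at 50, Talus's profit is π_T = (235 - 2·50 - 2q_T)q_T - (58q_T + q_T²) = (135 - 2q_T)q_T - (58q_T + q_T²).
∂π_T/∂q_T = 77 - 6q_T = 0, so q_T = 77/6.

12.83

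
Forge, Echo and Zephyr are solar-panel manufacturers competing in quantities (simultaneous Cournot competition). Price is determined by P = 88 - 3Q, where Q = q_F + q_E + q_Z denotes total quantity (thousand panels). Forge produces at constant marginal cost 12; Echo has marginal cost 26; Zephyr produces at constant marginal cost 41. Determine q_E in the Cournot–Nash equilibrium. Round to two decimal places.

5.25

Forge's profit: π_F = (88 - 3Q)q_F - (12q_F). Setting ∂π_F/∂q_F = 0: 76 - 6q_F - 3(q_E + q_Z) = 0.
Echo's profit: π_E = (88 - 3Q)q_E - (26q_E). Setting ∂π_E/∂q_E = 0: 62 - 6q_E - 3(q_F + q_Z) = 0.
Zephyr's profit: π_Z = (88 - 3Q)q_Z - (41q_Z). Setting ∂π_Z/∂q_Z = 0: 47 - 6q_Z - 3(q_F + q_E) = 0.
Adding the 3 conditions: 185 − 6Q − 6Q = 0, i.e. Q = 185/12.
Back-substituting: q_F = (76 − 185/4)/3 = 119/12, q_E = (62 − 185/4)/3 = 21/4, q_Z = (47 − 185/4)/3 = 1/4.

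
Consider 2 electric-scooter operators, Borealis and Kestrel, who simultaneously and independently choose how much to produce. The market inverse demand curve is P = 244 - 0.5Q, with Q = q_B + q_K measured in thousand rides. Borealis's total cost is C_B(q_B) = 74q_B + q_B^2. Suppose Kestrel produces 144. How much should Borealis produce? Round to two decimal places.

32.67

With the rival's output fixed at 144, Borealis's profit is π_B = (244 - (1/2)·144 - (1/2)q_B)q_B - (74q_B + q_B²) = (172 - (1/2)q_B)q_B - (74q_B + q_B²).
∂π_B/∂q_B = 98 - 3q_B = 0, so q_B = 98/3.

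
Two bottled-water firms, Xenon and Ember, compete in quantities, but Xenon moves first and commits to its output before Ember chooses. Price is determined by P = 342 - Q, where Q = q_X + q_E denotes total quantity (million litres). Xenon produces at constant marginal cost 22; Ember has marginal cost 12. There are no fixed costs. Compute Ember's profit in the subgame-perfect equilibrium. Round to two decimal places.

7656.25

The follower Ember best-responds to any q_X: π_E = (342 - Q)q_E - 12q_E.
Setting the follower's marginal profit to zero, 330 - q_X - 2q_E = 0, i.e. q_E = (330 - q_X)/2.
The leader anticipates this reaction. Substituting into P = 342 - Q gives P = 177 - (1/2)q_X, so π_X = (177 - (1/2)q_X)q_X - 22q_X.
The leader's first-order condition 155 - q_X = 0 yields q_X = 155.
Then q_E = (330 - 155)/2 = 175/2.
Price P = 342 - 485/2 = 199/2.
Ember's profit: (199/2 - 12)·(175/2) = 7656.2500.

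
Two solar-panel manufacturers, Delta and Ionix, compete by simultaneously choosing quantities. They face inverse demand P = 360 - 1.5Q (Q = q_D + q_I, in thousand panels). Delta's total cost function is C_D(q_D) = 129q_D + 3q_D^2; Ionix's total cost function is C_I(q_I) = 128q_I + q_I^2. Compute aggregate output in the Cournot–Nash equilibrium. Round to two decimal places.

Delta's profit: π_D = (360 - 1.5Q)q_D - (129q_D + 3q_D²). Setting ∂π_D/∂q_D = 0: 231 - 9q_D - (3/2)(q_I) = 0.
Ionix's first-order condition: 232 - 5q_I - (3/2)(q_D) = 0.
Rearranging gives the reaction functions q_D = (231 - (3/2)q_I)/9 and q_I = (232 - (3/2)q_D)/5.
Solving the pair: q_D = 1076/57, q_I = 774/19.
Total output Q = 1076/57 + 774/19 = 59.6140.

59.61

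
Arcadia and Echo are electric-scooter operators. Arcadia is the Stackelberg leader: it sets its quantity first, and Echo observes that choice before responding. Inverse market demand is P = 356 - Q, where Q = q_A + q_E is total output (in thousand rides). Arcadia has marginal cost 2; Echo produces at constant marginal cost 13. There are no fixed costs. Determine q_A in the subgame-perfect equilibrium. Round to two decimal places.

182.50

The follower Echo best-responds to any q_A: π_E = (356 - Q)q_E - 13q_E.
∂π_E/∂q_E = 343 - q_A - 2q_E = 0 gives the reaction function q_E = (343 - q_A)/2.
The leader anticipates this reaction. Substituting into P = 356 - Q gives P = 369/2 - (1/2)q_A, so π_A = (369/2 - (1/2)q_A)q_A - 2q_A.
Maximising: ∂π_A/∂q_A = 365/2 - q_A = 0, giving q_A = 365/2.
Then q_E = (343 - 365/2)/2 = 321/4.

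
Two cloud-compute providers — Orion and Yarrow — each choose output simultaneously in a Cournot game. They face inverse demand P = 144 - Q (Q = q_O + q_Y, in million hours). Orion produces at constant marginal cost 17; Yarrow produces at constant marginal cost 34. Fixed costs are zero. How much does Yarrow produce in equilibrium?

31

Orion's profit: π_O = (144 - Q)q_O - (17q_O). Setting ∂π_O/∂q_O = 0: 127 - 2q_O - (q_Y) = 0.
Yarrow's profit: π_Y = (144 - Q)q_Y - (34q_Y). Setting ∂π_Y/∂q_Y = 0: 110 - 2q_Y - (q_O) = 0.
Rearranging gives the reaction functions q_O = (127 - q_Y)/2 and q_Y = (110 - q_O)/2.
Solving the pair: q_O = 48, q_Y = 31.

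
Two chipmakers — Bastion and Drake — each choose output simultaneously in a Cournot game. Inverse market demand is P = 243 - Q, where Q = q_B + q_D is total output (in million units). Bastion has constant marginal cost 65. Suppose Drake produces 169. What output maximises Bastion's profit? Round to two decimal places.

4.50

With the rival's output fixed at 169, Bastion's profit is π_B = (243 - 169 - q_B)q_B - (65q_B) = (74 - q_B)q_B - (65q_B).
∂π_B/∂q_B = 9 - 2q_B = 0, so q_B = 9/2.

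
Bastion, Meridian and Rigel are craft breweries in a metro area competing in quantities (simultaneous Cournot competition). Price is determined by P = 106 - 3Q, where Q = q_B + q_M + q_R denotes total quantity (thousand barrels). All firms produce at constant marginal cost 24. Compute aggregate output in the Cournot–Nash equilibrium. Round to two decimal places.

20.50

Each firm earns π_i = (106 - 3Q)q_i - 24q_i.
Setting ∂π_i/∂q_i = 0 with rivals' quantities fixed: 82 - 6q_i - 3·Σ_{j≠i} q_j = 0.
By symmetry each firm produces the same amount; substituting Σ_{j≠i} q_j = 2q_i yields q_i = 82/12 = 41/6.
Total output Q = 41/6 + 41/6 + 41/6 = 41/2.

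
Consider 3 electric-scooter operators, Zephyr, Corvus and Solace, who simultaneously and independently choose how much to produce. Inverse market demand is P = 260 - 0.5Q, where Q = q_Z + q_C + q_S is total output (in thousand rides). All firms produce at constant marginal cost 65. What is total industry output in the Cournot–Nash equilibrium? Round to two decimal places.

292.50

A representative firm's profit is π_i = q_i(260 - 0.5Q) - 65q_i.
Setting ∂π_i/∂q_i = 0 with rivals' quantities fixed: 195 - q_i - (1/2)·Σ_{j≠i} q_j = 0.
By symmetry each firm produces the same amount; substituting Σ_{j≠i} q_j = 2q_i yields q_i = 195/2.
Total output Q = 195/2 + 195/2 + 195/2 = 585/2.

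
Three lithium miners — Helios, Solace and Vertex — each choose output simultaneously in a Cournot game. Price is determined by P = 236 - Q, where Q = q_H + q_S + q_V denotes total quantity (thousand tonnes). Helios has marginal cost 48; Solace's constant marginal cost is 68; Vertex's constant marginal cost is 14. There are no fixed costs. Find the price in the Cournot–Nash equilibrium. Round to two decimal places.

Helios's profit: π_H = (236 - Q)q_H - (48q_H). Setting ∂π_H/∂q_H = 0: 188 - 2q_H - (q_S + q_V) = 0.
Solace's first-order condition: 168 - 2q_S - (q_H + q_V) = 0.
Vertex's profit: π_V = (236 - Q)q_V - (14q_V). Setting ∂π_V/∂q_V = 0: 222 - 2q_V - (q_H + q_S) = 0.
Summing all 3 equations gives 578 − 4Q = 0, hence Q = 289/2.
Back-substituting: q_H = (188 − 289/2) = 87/2, q_S = (168 − 289/2) = 47/2, q_V = (222 − 289/2) = 155/2.
Total output Q = 289/2, so price P = 236 - 289/2 = 183/2.

91.50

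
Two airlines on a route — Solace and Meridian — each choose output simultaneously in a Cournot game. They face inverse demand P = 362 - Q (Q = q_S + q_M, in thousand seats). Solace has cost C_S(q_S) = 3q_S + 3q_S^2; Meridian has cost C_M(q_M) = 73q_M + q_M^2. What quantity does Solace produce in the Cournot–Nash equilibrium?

Solace's profit: π_S = (362 - Q)q_S - (3q_S + 3q_S²). Setting ∂π_S/∂q_S = 0: 359 - 8q_S - (q_M) = 0.
Meridian's first-order condition: 289 - 4q_M - (q_S) = 0.
Best responses: q_S = (359 - q_M)/8, q_M = (289 - q_S)/4.
Solving the pair: q_S = 37, q_M = 63.

37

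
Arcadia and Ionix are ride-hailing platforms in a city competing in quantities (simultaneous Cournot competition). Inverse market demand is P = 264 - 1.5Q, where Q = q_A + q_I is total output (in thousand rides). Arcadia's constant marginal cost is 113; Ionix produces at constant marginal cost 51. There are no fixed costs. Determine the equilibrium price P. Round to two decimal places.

Arcadia's profit: π_A = (264 - 1.5Q)q_A - (113q_A). Setting ∂π_A/∂q_A = 0: 151 - 3q_A - (3/2)(q_I) = 0.
Ionix's profit: π_I = (264 - 1.5Q)q_I - (51q_I). Setting ∂π_I/∂q_I = 0: 213 - 3q_I - (3/2)(q_A) = 0.
So q_A = (151 - (3/2)q_I)/3 and q_I = (213 - (3/2)q_A)/3.
Substituting one into the other gives q_A = 178/9 and q_I = 550/9.
Total output Q = 728/9, so price P = 264 - (3/2)·(728/9) = 428/3.

142.67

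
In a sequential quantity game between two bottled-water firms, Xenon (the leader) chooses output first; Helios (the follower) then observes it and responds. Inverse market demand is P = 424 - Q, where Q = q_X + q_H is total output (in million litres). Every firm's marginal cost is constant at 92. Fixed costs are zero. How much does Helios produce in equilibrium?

83

The follower Helios best-responds to any q_X: π_H = (424 - Q)q_H - 92q_H.
∂π_H/∂q_H = 332 - q_X - 2q_H = 0 gives the reaction function q_H = (332 - q_X)/2.
Xenon substitutes q_H(q_X) into its own profit: π_X = q_X(424 - q_X - (332 - q_X)/2) - 92q_X = (258 - (1/2)q_X)q_X - 92q_X.
Maximising: ∂π_X/∂q_X = 166 - q_X = 0, giving q_X = 166.
Then q_H = (332 - 166)/2 = 83.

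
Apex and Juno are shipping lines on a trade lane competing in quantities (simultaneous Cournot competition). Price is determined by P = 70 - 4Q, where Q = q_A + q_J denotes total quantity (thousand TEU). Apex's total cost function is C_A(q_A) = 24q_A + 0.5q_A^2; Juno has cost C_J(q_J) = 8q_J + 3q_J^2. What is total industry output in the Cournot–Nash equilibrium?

7

Apex's profit: π_A = (70 - 4Q)q_A - (24q_A + (1/2)q_A²). Setting ∂π_A/∂q_A = 0: 46 - 9q_A - 4(q_J) = 0.
Juno's profit: π_J = (70 - 4Q)q_J - (8q_J + 3q_J²). Setting ∂π_J/∂q_J = 0: 62 - 14q_J - 4(q_A) = 0.
Rearranging gives the reaction functions q_A = (46 - 4q_J)/9 and q_J = (62 - 4q_A)/14.
Substituting one into the other gives q_A = 18/5 and q_J = 17/5.
Total output Q = 18/5 + 17/5 = 7.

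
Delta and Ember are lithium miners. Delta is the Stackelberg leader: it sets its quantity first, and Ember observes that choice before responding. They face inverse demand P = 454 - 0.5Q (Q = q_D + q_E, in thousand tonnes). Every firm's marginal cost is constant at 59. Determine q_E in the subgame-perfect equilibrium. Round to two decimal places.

The follower Ember best-responds to any q_D: π_E = (454 - 0.5Q)q_E - 59q_E.
Setting the follower's marginal profit to zero, 395 - (1/2)q_D - q_E = 0, i.e. q_E = (395 - (1/2)q_D).
Delta substitutes q_E(q_D) into its own profit: π_D = q_D(454 - (1/2)q_D - (395 - (1/2)q_D)/2) - 59q_D = (513/2 - (1/4)q_D)q_D - 59q_D.
The leader's first-order condition 395/2 - (1/2)q_D = 0 yields q_D = 395.
Then q_E = (395 - (1/2)·395) = 395/2.

197.50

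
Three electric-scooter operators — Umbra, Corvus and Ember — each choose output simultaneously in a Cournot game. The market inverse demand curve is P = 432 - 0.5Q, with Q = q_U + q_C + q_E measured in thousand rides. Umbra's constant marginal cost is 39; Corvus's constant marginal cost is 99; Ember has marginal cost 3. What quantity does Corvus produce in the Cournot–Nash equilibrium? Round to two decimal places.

Umbra's profit: π_U = (432 - 0.5Q)q_U - (39q_U). Setting ∂π_U/∂q_U = 0: 393 - q_U - (1/2)(q_C + q_E) = 0.
Corvus's profit: π_C = (432 - 0.5Q)q_C - (99q_C). Setting ∂π_C/∂q_C = 0: 333 - q_C - (1/2)(q_U + q_E) = 0.
Ember's first-order condition: 429 - q_E - (1/2)(q_U + q_C) = 0.
Adding the 3 conditions: 1155 − Q − Q = 0, i.e. Q = 1155/2.
Back-substituting: q_U = (393 − 1155/4)/(1/2) = 417/2, q_C = (333 − 1155/4)/(1/2) = 177/2, q_E = (429 − 1155/4)/(1/2) = 561/2.

88.50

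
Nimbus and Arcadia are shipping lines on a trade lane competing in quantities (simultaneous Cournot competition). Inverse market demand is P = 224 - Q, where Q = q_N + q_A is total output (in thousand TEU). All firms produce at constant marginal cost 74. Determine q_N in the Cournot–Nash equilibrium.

A representative firm's profit is π_i = q_i(224 - Q) - 74q_i.
First-order condition (treating rivals' output as given): 150 - 2q_i - q_j = 0.
By symmetry each firm produces the same amount; substituting q_j = q_i yields q_i = 150/3 = 50.

50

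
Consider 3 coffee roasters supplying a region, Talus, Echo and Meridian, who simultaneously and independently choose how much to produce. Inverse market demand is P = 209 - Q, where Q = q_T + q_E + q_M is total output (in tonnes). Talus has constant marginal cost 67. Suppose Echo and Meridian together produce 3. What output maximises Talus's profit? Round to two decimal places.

69.50

With rivals' combined output fixed at 3, Talus's profit is π_T = (209 - 3 - q_T)q_T - (67q_T) = (206 - q_T)q_T - (67q_T).
∂π_T/∂q_T = 139 - 2q_T = 0, so q_T = 139/2.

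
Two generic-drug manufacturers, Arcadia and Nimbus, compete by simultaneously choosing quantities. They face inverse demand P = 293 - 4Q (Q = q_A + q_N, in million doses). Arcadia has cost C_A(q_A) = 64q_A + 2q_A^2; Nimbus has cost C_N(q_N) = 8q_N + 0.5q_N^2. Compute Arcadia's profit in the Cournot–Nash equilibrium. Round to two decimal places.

601.31

Arcadia's profit: π_A = (293 - 4Q)q_A - (64q_A + 2q_A²). Setting ∂π_A/∂q_A = 0: 229 - 12q_A - 4(q_N) = 0.
Nimbus's first-order condition: 285 - 9q_N - 4(q_A) = 0.
Best responses: q_A = (229 - 4q_N)/12, q_N = (285 - 4q_A)/9.
Solving the pair: q_A = 921/92, q_N = 626/23.
Price P = 293 - 4·37.2283 = 144.0870.
Arcadia's profit: 144.0870·(921/92) - 64·(921/92) - 2(921/92)² = 601.3051.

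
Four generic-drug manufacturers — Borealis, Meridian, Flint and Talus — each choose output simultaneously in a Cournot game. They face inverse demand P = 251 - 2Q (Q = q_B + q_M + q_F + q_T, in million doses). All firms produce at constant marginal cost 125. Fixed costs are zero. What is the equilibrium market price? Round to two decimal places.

150.20

A representative firm's profit is π_i = q_i(251 - 2Q) - 125q_i.
First-order condition (treating rivals' output as given): 126 - 4q_i - 2·Σ_{j≠i} q_j = 0.
By symmetry each firm produces the same amount; substituting Σ_{j≠i} q_j = 3q_i yields q_i = 126/10 = 63/5.
Total output Q = 252/5, so price P = 251 - 2·(252/5) = 751/5.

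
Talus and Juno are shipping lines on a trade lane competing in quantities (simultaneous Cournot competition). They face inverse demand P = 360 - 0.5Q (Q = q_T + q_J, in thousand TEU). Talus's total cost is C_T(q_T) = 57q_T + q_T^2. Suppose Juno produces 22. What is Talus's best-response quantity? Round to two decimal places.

97.33

With the rival's output fixed at 22, Talus's profit is π_T = (360 - (1/2)·22 - (1/2)q_T)q_T - (57q_T + q_T²) = (349 - (1/2)q_T)q_T - (57q_T + q_T²).
∂π_T/∂q_T = 292 - 3q_T = 0, so q_T = 292/3.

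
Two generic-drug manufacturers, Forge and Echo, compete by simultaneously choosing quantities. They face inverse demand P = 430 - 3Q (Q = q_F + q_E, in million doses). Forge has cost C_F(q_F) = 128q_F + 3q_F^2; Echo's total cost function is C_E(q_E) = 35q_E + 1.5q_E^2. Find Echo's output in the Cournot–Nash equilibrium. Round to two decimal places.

38.73

Forge's profit: π_F = (430 - 3Q)q_F - (128q_F + 3q_F²). Setting ∂π_F/∂q_F = 0: 302 - 12q_F - 3(q_E) = 0.
Echo's first-order condition: 395 - 9q_E - 3(q_F) = 0.
So q_F = (302 - 3q_E)/12 and q_E = (395 - 3q_F)/9.
Solving the pair: q_F = 511/33, q_E = 426/11.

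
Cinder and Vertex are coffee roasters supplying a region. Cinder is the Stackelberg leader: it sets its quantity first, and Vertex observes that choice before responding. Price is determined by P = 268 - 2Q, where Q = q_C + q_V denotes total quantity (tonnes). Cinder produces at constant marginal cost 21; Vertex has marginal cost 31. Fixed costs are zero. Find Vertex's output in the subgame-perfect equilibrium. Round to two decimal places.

27.13

Solve by backward induction. Given q_C, the follower Vertex maximises π_V = (268 - 2q_C - 2q_V)q_V - 31q_V.
Setting the follower's marginal profit to zero, 237 - 2q_C - 4q_V = 0, i.e. q_V = (237 - 2q_C)/4.
Cinder substitutes q_V(q_C) into its own profit: π_C = q_C(268 - 2q_C - (237 - 2q_C)/2) - 21q_C = (299/2 - q_C)q_C - 21q_C.
Maximising: ∂π_C/∂q_C = 257/2 - 2q_C = 0, giving q_C = 257/4.
Then q_V = (237 - 2·(257/4))/4 = 217/8.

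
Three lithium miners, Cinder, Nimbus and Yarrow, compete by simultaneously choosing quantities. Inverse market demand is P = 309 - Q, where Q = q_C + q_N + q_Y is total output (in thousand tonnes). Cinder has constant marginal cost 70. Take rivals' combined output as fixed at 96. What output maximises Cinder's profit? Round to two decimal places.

With rivals' combined output fixed at 96, Cinder's profit is π_C = (309 - 96 - q_C)q_C - (70q_C) = (213 - q_C)q_C - (70q_C).
∂π_C/∂q_C = 143 - 2q_C = 0, so q_C = 143/2.

71.50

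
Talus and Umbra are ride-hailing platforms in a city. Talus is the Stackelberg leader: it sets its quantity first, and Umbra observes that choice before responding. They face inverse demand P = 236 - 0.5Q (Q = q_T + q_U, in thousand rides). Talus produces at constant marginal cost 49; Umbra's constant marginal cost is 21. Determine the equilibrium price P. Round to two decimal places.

88.75

Solve by backward induction. Given q_T, the follower Umbra maximises π_U = (236 - (1/2)q_T - (1/2)q_U)q_U - 21q_U.
Setting the follower's marginal profit to zero, 215 - (1/2)q_T - q_U = 0, i.e. q_U = (215 - (1/2)q_T).
The leader anticipates this reaction. Substituting into P = 236 - 0.5Q gives P = 257/2 - (1/4)q_T, so π_T = (257/2 - (1/4)q_T)q_T - 49q_T.
Leader FOC: 159/2 - (1/2)q_T = 0, so q_T = 159.
Then q_U = (215 - (1/2)·159) = 271/2.
Total output Q = 589/2, so price P = 236 - (1/2)·(589/2) = 355/4.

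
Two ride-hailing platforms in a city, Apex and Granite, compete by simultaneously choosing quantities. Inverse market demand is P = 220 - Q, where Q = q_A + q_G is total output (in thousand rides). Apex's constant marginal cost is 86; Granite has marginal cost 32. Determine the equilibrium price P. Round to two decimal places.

Apex's profit: π_A = (220 - Q)q_A - (86q_A). Setting ∂π_A/∂q_A = 0: 134 - 2q_A - (q_G) = 0.
Granite's profit: π_G = (220 - Q)q_G - (32q_G). Setting ∂π_G/∂q_G = 0: 188 - 2q_G - (q_A) = 0.
So q_A = (134 - q_G)/2 and q_G = (188 - q_A)/2.
Substituting one into the other gives q_A = 80/3 and q_G = 242/3.
Total output Q = 322/3, so price P = 220 - 322/3 = 338/3.

112.67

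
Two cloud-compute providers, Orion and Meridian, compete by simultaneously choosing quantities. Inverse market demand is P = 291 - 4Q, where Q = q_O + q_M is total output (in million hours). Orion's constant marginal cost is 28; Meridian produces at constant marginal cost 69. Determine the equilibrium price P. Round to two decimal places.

129.33

Orion's profit: π_O = (291 - 4Q)q_O - (28q_O). Setting ∂π_O/∂q_O = 0: 263 - 8q_O - 4(q_M) = 0.
Meridian's first-order condition: 222 - 8q_M - 4(q_O) = 0.
Rearranging gives the reaction functions q_O = (263 - 4q_M)/8 and q_M = (222 - 4q_O)/8.
Solving the pair: q_O = 76/3, q_M = 181/12.
Total output Q = 485/12, so price P = 291 - 4·(485/12) = 388/3.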